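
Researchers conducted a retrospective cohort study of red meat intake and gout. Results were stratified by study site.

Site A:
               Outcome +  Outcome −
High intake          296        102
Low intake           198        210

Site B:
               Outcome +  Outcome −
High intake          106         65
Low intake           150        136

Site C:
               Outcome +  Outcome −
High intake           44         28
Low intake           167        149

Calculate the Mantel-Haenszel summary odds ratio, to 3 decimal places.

OR_MH = Σ(aᵢdᵢ/nᵢ) / Σ(bᵢcᵢ/nᵢ), where nᵢ is the stratum total.
Stratum 1 (Site A): n = 806; a·d/n = 296·210/806 = 77.1216; b·c/n = 102·198/806 = 25.0571
Stratum 2 (Site B): n = 457; a·d/n = 106·136/457 = 31.5449; b·c/n = 65·150/457 = 21.3348
Stratum 3 (Site C): n = 388; a·d/n = 44·149/388 = 16.8969; b·c/n = 28·167/388 = 12.0515
OR_MH = (77.1216 + 31.5449 + 16.8969) / (25.0571 + 21.3348 + 12.0515) = 125.5634 / 58.4434 = 2.14846

2.148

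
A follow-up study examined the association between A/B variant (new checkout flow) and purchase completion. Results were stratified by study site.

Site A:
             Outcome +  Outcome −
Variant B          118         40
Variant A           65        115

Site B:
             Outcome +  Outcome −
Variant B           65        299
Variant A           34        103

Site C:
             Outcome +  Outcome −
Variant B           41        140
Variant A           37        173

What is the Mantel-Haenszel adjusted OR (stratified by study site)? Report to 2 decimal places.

OR_MH = Σ(aᵢdᵢ/nᵢ) / Σ(bᵢcᵢ/nᵢ), where nᵢ is the stratum total.
Stratum 1 (Site A): n = 338; a·d/n = 118·115/338 = 40.1479; b·c/n = 40·65/338 = 7.6923
Stratum 2 (Site B): n = 501; a·d/n = 65·103/501 = 13.3633; b·c/n = 299·34/501 = 20.2914
Stratum 3 (Site C): n = 391; a·d/n = 41·173/391 = 18.1407; b·c/n = 140·37/391 = 13.2481
OR_MH = (40.1479 + 13.3633 + 18.1407) / (7.6923 + 20.2914 + 13.2481) = 71.6519 / 41.2318 = 1.73778

1.74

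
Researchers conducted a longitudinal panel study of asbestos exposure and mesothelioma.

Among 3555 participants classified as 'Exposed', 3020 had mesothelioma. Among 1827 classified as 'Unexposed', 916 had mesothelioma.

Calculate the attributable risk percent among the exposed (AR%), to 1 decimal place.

From the description: a = 3020, b = 535, c = 916, d = 911.
Risk in exposed = 3020/3555 = 0.84951; risk in unexposed = 916/1827 = 0.50137.
RR = 0.84951/0.50137 = 1.69438
AR% = (RR − 1)/RR × 100 = (1.69438 − 1)/1.69438 × 100 = 40.9813%

41.0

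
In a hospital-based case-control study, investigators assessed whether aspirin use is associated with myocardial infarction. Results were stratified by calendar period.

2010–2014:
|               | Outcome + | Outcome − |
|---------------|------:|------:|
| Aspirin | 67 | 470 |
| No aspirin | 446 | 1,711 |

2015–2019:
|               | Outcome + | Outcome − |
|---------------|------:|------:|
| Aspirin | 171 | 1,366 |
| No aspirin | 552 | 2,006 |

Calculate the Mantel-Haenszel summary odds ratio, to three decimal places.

OR_MH = Σ(aᵢdᵢ/nᵢ) / Σ(bᵢcᵢ/nᵢ), where nᵢ is the stratum total.
Stratum 1 (2010–2014): n = 2694; a·d/n = 67·1711/2694 = 42.5527; b·c/n = 470·446/2694 = 77.8099
Stratum 2 (2015–2019): n = 4095; a·d/n = 171·2006/4095 = 83.7670; b·c/n = 1366·552/4095 = 184.1348
OR_MH = (42.5527 + 83.7670) / (77.8099 + 184.1348) = 126.3197 / 261.9447 = 0.48224

0.482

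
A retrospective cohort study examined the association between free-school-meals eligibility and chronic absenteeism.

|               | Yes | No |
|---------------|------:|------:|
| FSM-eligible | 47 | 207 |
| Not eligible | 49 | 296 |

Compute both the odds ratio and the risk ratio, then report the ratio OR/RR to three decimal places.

Cells: a = 47, b = 207, c = 49, d = 296.
OR = (47·296)/(207·49) = 13912/10143 = 1.37159
Risk in exposed = 47/254 = 0.18504; risk in unexposed = 49/345 = 0.14203; RR = 1.30283
OR/RR = 1.37159 / 1.30283 = 1.05278
The outcome is not rare, so the OR lies further from 1 than the RR.

1.053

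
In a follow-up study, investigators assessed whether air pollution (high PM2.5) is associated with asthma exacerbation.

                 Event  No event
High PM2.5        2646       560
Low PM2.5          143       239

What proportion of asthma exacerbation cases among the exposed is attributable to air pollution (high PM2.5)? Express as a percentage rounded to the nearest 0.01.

Cells: a = 2646, b = 560, c = 143, d = 239.
Risk in exposed = 2646/3206 = 0.82533; risk in unexposed = 143/382 = 0.37435.
RR = 0.82533/0.37435 = 2.20472
AR% = (RR − 1)/RR × 100 = (2.20472 − 1)/2.20472 × 100 = 54.6428%

54.64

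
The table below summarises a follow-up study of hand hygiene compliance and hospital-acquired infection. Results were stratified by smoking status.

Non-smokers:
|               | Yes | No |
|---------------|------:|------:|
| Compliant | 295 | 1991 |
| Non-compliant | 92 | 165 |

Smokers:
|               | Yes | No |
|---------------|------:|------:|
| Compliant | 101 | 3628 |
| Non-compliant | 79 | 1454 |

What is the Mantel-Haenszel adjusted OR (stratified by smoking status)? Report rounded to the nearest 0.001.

0.372

OR_MH = Σ(aᵢdᵢ/nᵢ) / Σ(bᵢcᵢ/nᵢ), where nᵢ is the stratum total.
Stratum 1 (Non-smokers): n = 2543; a·d/n = 295·165/2543 = 19.1408; b·c/n = 1991·92/2543 = 72.0299
Stratum 2 (Smokers): n = 5262; a·d/n = 101·1454/5262 = 27.9084; b·c/n = 3628·79/5262 = 54.4683
OR_MH = (19.1408 + 27.9084) / (72.0299 + 54.4683) = 47.0492 / 126.4981 = 0.37194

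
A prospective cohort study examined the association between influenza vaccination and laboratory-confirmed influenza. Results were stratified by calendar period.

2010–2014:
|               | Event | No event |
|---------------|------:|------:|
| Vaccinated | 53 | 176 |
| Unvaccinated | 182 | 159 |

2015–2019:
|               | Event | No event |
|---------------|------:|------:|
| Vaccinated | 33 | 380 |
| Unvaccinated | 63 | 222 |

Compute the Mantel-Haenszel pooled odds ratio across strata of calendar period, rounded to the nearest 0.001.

OR_MH = Σ(aᵢdᵢ/nᵢ) / Σ(bᵢcᵢ/nᵢ), where nᵢ is the stratum total.
Stratum 1 (2010–2014): n = 570; a·d/n = 53·159/570 = 14.7842; b·c/n = 176·182/570 = 56.1965
Stratum 2 (2015–2019): n = 698; a·d/n = 33·222/698 = 10.4957; b·c/n = 380·63/698 = 34.2980
OR_MH = (14.7842 + 10.4957) / (56.1965 + 34.2980) = 25.2799 / 90.4945 = 0.27935

0.279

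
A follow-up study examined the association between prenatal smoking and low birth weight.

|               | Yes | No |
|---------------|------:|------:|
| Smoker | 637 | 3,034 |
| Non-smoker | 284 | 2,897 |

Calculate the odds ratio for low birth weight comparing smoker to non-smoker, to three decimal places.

2.142

Cells: a = 637, b = 3034, c = 284, d = 2897.
OR = (a·d)/(b·c) = (637 × 2897) / (3034 × 284) = 1845389 / 861656 = 2.14168
The odds of low birth weight are about 2.14 times as high in the smoker group.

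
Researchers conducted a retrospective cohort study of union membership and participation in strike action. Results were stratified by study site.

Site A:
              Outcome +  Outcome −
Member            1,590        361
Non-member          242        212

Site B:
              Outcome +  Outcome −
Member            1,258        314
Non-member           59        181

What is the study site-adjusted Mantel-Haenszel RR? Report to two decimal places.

RR_MH = Σ(aᵢ·n₀ᵢ/nᵢ) / Σ(cᵢ·n₁ᵢ/nᵢ), with n₁ᵢ = aᵢ+bᵢ (exposed), n₀ᵢ = cᵢ+dᵢ (unexposed), nᵢ = n₁ᵢ+n₀ᵢ.
Stratum 1 (Site A): n₁ = 1951, n₀ = 454, n = 2405; a·n₀/n = 1590·454/2405 = 300.1497; c·n₁/n = 242·1951/2405 = 196.3168
Stratum 2 (Site B): n₁ = 1572, n₀ = 240, n = 1812; a·n₀/n = 1258·240/1812 = 166.6225; c·n₁/n = 59·1572/1812 = 51.1854
RR_MH = (300.1497 + 166.6225) / (196.3168 + 51.1854) = 466.7722 / 247.5023 = 1.88593

1.89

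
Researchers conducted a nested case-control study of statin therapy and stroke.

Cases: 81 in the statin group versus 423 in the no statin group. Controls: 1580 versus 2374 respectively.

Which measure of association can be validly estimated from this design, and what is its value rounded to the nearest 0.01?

From the description: a = 81, b = 1580, c = 423, d = 2374.
This is a nested case-control study: participants were sampled on outcome status, so risks in the source population cannot be estimated directly — relative risk is not valid here. The odds ratio is the appropriate measure.
OR = (a·d)/(b·c) = (81 × 2374) / (1580 × 423) = 192294 / 668340 = 0.28772

0.29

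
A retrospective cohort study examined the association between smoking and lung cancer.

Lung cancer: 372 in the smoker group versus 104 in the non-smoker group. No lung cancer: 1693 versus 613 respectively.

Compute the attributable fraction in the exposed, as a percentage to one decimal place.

19.5

From the description: a = 372, b = 1693, c = 104, d = 613.
Risk in exposed = 372/2065 = 0.18015; risk in unexposed = 104/717 = 0.14505.
RR = 0.18015/0.14505 = 1.24196
AR% = (RR − 1)/RR × 100 = (1.24196 − 1)/1.24196 × 100 = 19.4823%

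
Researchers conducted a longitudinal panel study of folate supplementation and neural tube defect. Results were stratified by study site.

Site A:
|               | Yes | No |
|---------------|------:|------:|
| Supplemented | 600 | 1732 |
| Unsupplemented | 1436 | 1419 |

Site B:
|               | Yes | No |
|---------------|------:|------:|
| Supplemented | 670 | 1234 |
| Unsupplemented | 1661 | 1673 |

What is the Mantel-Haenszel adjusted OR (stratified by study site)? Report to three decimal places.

0.434

OR_MH = Σ(aᵢdᵢ/nᵢ) / Σ(bᵢcᵢ/nᵢ), where nᵢ is the stratum total.
Stratum 1 (Site A): n = 5187; a·d/n = 600·1419/5187 = 164.1411; b·c/n = 1732·1436/5187 = 479.4972
Stratum 2 (Site B): n = 5238; a·d/n = 670·1673/5238 = 213.9958; b·c/n = 1234·1661/5238 = 391.3085
OR_MH = (164.1411 + 213.9958) / (479.4972 + 391.3085) = 378.1369 / 870.8057 = 0.43424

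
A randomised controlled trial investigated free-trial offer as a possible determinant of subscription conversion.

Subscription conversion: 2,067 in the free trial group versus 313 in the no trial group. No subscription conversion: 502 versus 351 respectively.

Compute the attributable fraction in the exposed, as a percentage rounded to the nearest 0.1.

41.4

From the description: a = 2067, b = 502, c = 313, d = 351.
Risk in exposed = 2067/2569 = 0.80459; risk in unexposed = 313/664 = 0.47139.
RR = 0.80459/0.47139 = 1.70687
AR% = (RR − 1)/RR × 100 = (1.70687 − 1)/1.70687 × 100 = 41.4132%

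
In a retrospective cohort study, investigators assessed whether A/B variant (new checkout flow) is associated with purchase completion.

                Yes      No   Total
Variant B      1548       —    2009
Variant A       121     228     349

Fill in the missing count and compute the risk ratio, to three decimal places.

2.222

The missing cell is in the exposed row: 2009 − 1548 = 461.
So a = 1548, b = 461, c = 121, d = 228.
RR = [a/(a+b)] / [c/(c+d)] = (1548/2009) / (121/349) = 0.77053/0.34670 = 2.22245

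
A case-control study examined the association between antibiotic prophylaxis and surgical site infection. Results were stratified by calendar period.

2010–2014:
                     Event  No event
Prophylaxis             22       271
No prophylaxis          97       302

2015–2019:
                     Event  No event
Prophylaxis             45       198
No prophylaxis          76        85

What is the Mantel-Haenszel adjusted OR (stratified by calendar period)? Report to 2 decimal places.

OR_MH = Σ(aᵢdᵢ/nᵢ) / Σ(bᵢcᵢ/nᵢ), where nᵢ is the stratum total.
Stratum 1 (2010–2014): n = 692; a·d/n = 22·302/692 = 9.6012; b·c/n = 271·97/692 = 37.9870
Stratum 2 (2015–2019): n = 404; a·d/n = 45·85/404 = 9.4678; b·c/n = 198·76/404 = 37.2475
OR_MH = (9.6012 + 9.4678) / (37.9870 + 37.2475) = 19.0690 / 75.2345 = 0.25346

0.25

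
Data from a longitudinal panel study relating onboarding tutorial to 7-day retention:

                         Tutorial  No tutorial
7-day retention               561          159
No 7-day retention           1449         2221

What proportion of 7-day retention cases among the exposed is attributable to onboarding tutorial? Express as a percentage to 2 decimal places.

76.06

Reading the table with exposure as columns: a = 561 (Tutorial, case), b = 1449 (Tutorial, non-case), c = 159 (No tutorial, case), d = 2221.
Risk in exposed = 561/2010 = 0.27910; risk in unexposed = 159/2380 = 0.06681.
RR = 0.27910/0.06681 = 4.17779
AR% = (RR − 1)/RR × 100 = (4.17779 − 1)/4.17779 × 100 = 76.0639%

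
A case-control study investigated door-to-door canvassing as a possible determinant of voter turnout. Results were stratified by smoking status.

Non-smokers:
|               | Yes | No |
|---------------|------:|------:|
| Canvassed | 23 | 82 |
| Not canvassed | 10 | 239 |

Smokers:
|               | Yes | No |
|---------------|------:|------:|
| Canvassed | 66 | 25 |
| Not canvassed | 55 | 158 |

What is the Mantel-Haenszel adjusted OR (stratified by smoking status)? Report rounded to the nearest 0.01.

OR_MH = Σ(aᵢdᵢ/nᵢ) / Σ(bᵢcᵢ/nᵢ), where nᵢ is the stratum total.
Stratum 1 (Non-smokers): n = 354; a·d/n = 23·239/354 = 15.5282; b·c/n = 82·10/354 = 2.3164
Stratum 2 (Smokers): n = 304; a·d/n = 66·158/304 = 34.3026; b·c/n = 25·55/304 = 4.5230
OR_MH = (15.5282 + 34.3026) / (2.3164 + 4.5230) = 49.8309 / 6.8394 = 7.28584

7.29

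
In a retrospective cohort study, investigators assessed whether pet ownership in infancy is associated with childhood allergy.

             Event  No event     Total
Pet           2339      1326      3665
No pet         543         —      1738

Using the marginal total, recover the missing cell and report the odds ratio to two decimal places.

3.88

The missing cell is in the unexposed row: 1738 − 543 = 1195.
So a = 2339, b = 1326, c = 543, d = 1195.
OR = (a·d)/(b·c) = (2339 × 1195) / (1326 × 543) = 2795105 / 720018 = 3.88199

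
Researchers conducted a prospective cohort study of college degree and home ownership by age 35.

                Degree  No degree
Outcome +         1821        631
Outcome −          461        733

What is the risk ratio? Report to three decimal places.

Reading the table with exposure as columns: a = 1821 (Degree, case), b = 461 (Degree, non-case), c = 631 (No degree, case), d = 733.
Risk in exposed = 1821/2282 = 0.79798; risk in unexposed = 631/1364 = 0.46261.
RR = 0.79798 / 0.46261 = 1.72496
The risk among the exposed is 1.72 times that among the unexposed.

1.725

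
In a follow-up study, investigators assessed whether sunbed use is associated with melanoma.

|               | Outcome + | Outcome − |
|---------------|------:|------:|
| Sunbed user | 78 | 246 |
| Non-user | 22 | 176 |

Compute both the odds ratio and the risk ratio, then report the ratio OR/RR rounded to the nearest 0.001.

Cells: a = 78, b = 246, c = 22, d = 176.
OR = (78·176)/(246·22) = 13728/5412 = 2.53659
Risk in exposed = 78/324 = 0.24074; risk in unexposed = 22/198 = 0.11111; RR = 2.16667
OR/RR = 2.53659 / 2.16667 = 1.17073
The outcome is not rare, so the OR lies further from 1 than the RR.

1.171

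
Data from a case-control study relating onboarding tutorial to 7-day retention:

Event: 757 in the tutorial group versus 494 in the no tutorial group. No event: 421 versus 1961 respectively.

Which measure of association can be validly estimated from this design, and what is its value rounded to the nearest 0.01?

From the description: a = 757, b = 421, c = 494, d = 1961.
This is a case-control study: participants were sampled on outcome status, so risks in the source population cannot be estimated directly — relative risk is not valid here. The odds ratio is the appropriate measure.
OR = (a·d)/(b·c) = (757 × 1961) / (421 × 494) = 1484477 / 207974 = 7.13780

7.14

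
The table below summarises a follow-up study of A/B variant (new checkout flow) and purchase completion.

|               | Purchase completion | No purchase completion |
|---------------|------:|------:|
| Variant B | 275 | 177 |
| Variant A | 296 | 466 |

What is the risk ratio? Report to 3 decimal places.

Cells: a = 275, b = 177, c = 296, d = 466.
Risk in exposed = 275/452 = 0.60841; risk in unexposed = 296/762 = 0.38845.
RR = 0.60841 / 0.38845 = 1.56624
The risk among the exposed is 1.57 times that among the unexposed.

1.566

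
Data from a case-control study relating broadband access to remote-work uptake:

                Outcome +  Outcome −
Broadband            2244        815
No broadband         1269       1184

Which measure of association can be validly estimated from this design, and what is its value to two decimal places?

Cells: a = 2244, b = 815, c = 1269, d = 1184.
This is a case-control study: participants were sampled on outcome status, so risks in the source population cannot be estimated directly — relative risk is not valid here. The odds ratio is the appropriate measure.
OR = (a·d)/(b·c) = (2244 × 1184) / (815 × 1269) = 2656896 / 1034235 = 2.56895

2.57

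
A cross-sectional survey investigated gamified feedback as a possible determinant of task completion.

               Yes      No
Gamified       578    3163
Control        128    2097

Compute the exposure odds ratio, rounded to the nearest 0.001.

Cells: a = 578, b = 3163, c = 128, d = 2097.
OR = (a·d)/(b·c) = (578 × 2097) / (3163 × 128) = 1212066 / 404864 = 2.99376
The odds of task completion are about 2.99 times as high in the gamified group.

2.994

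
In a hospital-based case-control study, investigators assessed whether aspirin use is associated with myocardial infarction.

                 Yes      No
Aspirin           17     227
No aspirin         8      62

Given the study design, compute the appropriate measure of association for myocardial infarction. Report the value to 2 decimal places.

Cells: a = 17, b = 227, c = 8, d = 62.
This is a hospital-based case-control study: participants were sampled on outcome status, so risks in the source population cannot be estimated directly — relative risk is not valid here. The odds ratio is the appropriate measure.
OR = (a·d)/(b·c) = (17 × 62) / (227 × 8) = 1054 / 1816 = 0.58040

0.58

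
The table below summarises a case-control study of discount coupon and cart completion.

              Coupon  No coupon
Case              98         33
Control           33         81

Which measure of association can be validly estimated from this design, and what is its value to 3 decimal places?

7.289

Reading the table with exposure as columns: a = 98 (Coupon, case), b = 33 (Coupon, non-case), c = 33 (No coupon, case), d = 81.
This is a case-control study: participants were sampled on outcome status, so risks in the source population cannot be estimated directly — relative risk is not valid here. The odds ratio is the appropriate measure.
OR = (a·d)/(b·c) = (98 × 81) / (33 × 33) = 7938 / 1089 = 7.28926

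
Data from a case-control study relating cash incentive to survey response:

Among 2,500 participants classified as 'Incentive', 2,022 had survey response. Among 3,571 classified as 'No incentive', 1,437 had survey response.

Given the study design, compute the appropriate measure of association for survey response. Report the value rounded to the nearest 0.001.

6.282

From the description: a = 2022, b = 478, c = 1437, d = 2134.
This is a case-control study: participants were sampled on outcome status, so risks in the source population cannot be estimated directly — relative risk is not valid here. The odds ratio is the appropriate measure.
OR = (a·d)/(b·c) = (2022 × 2134) / (478 × 1437) = 4314948 / 686886 = 6.28190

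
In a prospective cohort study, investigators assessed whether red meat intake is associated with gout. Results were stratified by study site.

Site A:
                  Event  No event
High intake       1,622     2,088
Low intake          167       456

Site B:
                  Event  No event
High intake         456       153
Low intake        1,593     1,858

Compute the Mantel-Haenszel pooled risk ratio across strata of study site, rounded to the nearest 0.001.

RR_MH = Σ(aᵢ·n₀ᵢ/nᵢ) / Σ(cᵢ·n₁ᵢ/nᵢ), with n₁ᵢ = aᵢ+bᵢ (exposed), n₀ᵢ = cᵢ+dᵢ (unexposed), nᵢ = n₁ᵢ+n₀ᵢ.
Stratum 1 (Site A): n₁ = 3710, n₀ = 623, n = 4333; a·n₀/n = 1622·623/4333 = 233.2116; c·n₁/n = 167·3710/4333 = 142.9887
Stratum 2 (Site B): n₁ = 609, n₀ = 3451, n = 4060; a·n₀/n = 456·3451/4060 = 387.6000; c·n₁/n = 1593·609/4060 = 238.9500
RR_MH = (233.2116 + 387.6000) / (142.9887 + 238.9500) = 620.8116 / 381.9387 = 1.62542

1.625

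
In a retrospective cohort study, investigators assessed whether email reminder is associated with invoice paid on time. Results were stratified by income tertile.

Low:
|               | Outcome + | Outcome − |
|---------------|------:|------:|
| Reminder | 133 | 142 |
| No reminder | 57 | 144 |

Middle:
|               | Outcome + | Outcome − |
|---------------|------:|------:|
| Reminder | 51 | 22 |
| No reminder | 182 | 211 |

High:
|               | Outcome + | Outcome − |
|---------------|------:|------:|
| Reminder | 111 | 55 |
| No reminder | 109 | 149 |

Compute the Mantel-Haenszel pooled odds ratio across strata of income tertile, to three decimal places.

2.575

OR_MH = Σ(aᵢdᵢ/nᵢ) / Σ(bᵢcᵢ/nᵢ), where nᵢ is the stratum total.
Stratum 1 (Low): n = 476; a·d/n = 133·144/476 = 40.2353; b·c/n = 142·57/476 = 17.0042
Stratum 2 (Middle): n = 466; a·d/n = 51·211/466 = 23.0923; b·c/n = 22·182/466 = 8.5923
Stratum 3 (High): n = 424; a·d/n = 111·149/424 = 39.0071; b·c/n = 55·109/424 = 14.1392
OR_MH = (40.2353 + 23.0923 + 39.0071) / (17.0042 + 8.5923 + 14.1392) = 102.3346 / 39.7356 = 2.57539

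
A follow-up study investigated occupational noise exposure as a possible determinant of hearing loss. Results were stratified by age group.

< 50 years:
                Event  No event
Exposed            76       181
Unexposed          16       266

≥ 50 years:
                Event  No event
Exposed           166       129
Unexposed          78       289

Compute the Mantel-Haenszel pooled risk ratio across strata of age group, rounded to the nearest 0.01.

RR_MH = Σ(aᵢ·n₀ᵢ/nᵢ) / Σ(cᵢ·n₁ᵢ/nᵢ), with n₁ᵢ = aᵢ+bᵢ (exposed), n₀ᵢ = cᵢ+dᵢ (unexposed), nᵢ = n₁ᵢ+n₀ᵢ.
Stratum 1 (< 50 years): n₁ = 257, n₀ = 282, n = 539; a·n₀/n = 76·282/539 = 39.7625; c·n₁/n = 16·257/539 = 7.6289
Stratum 2 (≥ 50 years): n₁ = 295, n₀ = 367, n = 662; a·n₀/n = 166·367/662 = 92.0272; c·n₁/n = 78·295/662 = 34.7583
RR_MH = (39.7625 + 92.0272) / (7.6289 + 34.7583) = 131.7897 / 42.3873 = 3.10918

3.11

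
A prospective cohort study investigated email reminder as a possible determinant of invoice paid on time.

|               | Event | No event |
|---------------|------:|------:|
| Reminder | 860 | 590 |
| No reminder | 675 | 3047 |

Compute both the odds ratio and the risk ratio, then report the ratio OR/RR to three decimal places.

2.012

Cells: a = 860, b = 590, c = 675, d = 3047.
OR = (860·3047)/(590·675) = 2620420/398250 = 6.57984
Risk in exposed = 860/1450 = 0.59310; risk in unexposed = 675/3722 = 0.18135; RR = 3.27042
OR/RR = 6.57984 / 3.27042 = 2.01193
The outcome is not rare, so the OR lies further from 1 than the RR.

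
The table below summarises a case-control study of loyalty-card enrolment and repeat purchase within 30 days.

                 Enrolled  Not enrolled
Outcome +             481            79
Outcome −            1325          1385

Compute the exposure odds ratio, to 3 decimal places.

Reading the table with exposure as columns: a = 481 (Enrolled, case), b = 1325 (Enrolled, non-case), c = 79 (Not enrolled, case), d = 1385.
OR = (a·d)/(b·c) = (481 × 1385) / (1325 × 79) = 666185 / 104675 = 6.36432
The odds of repeat purchase within 30 days are about 6.36 times as high in the enrolled group.

6.364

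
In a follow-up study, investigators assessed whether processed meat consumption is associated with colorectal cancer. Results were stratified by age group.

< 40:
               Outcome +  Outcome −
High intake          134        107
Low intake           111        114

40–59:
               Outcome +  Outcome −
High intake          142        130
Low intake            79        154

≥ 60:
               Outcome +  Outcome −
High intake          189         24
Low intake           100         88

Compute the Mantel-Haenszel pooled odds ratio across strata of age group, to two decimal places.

OR_MH = Σ(aᵢdᵢ/nᵢ) / Σ(bᵢcᵢ/nᵢ), where nᵢ is the stratum total.
Stratum 1 (< 40): n = 466; a·d/n = 134·114/466 = 32.7811; b·c/n = 107·111/466 = 25.4871
Stratum 2 (40–59): n = 505; a·d/n = 142·154/505 = 43.3030; b·c/n = 130·79/505 = 20.3366
Stratum 3 (≥ 60): n = 401; a·d/n = 189·88/401 = 41.4763; b·c/n = 24·100/401 = 5.9850
OR_MH = (32.7811 + 43.3030 + 41.4763) / (25.4871 + 20.3366 + 5.9850) = 117.5604 / 51.8088 = 2.26912

2.27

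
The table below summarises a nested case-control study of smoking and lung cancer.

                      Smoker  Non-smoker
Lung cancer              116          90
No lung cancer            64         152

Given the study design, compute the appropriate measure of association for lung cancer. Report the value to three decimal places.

3.061

Reading the table with exposure as columns: a = 116 (Smoker, case), b = 64 (Smoker, non-case), c = 90 (Non-smoker, case), d = 152.
This is a nested case-control study: participants were sampled on outcome status, so risks in the source population cannot be estimated directly — relative risk is not valid here. The odds ratio is the appropriate measure.
OR = (a·d)/(b·c) = (116 × 152) / (64 × 90) = 17632 / 5760 = 3.06111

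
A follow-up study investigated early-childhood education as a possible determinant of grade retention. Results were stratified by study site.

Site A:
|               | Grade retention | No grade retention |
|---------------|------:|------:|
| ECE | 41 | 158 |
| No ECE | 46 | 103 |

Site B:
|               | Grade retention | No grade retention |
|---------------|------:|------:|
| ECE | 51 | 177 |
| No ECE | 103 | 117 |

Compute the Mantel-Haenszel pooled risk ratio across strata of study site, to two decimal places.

RR_MH = Σ(aᵢ·n₀ᵢ/nᵢ) / Σ(cᵢ·n₁ᵢ/nᵢ), with n₁ᵢ = aᵢ+bᵢ (exposed), n₀ᵢ = cᵢ+dᵢ (unexposed), nᵢ = n₁ᵢ+n₀ᵢ.
Stratum 1 (Site A): n₁ = 199, n₀ = 149, n = 348; a·n₀/n = 41·149/348 = 17.5546; c·n₁/n = 46·199/348 = 26.3046
Stratum 2 (Site B): n₁ = 228, n₀ = 220, n = 448; a·n₀/n = 51·220/448 = 25.0446; c·n₁/n = 103·228/448 = 52.4196
RR_MH = (17.5546 + 25.0446) / (26.3046 + 52.4196) = 42.5992 / 78.7242 = 0.54112

0.54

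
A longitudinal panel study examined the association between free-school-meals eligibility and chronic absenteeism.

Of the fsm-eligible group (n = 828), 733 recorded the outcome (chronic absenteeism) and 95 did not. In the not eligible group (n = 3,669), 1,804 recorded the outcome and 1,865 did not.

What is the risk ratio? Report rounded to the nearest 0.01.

1.80

From the description: a = 733, b = 95, c = 1804, d = 1865.
Risk in exposed = 733/828 = 0.88527; risk in unexposed = 1804/3669 = 0.49169.
RR = 0.88527 / 0.49169 = 1.80047
The risk among the exposed is 1.80 times that among the unexposed.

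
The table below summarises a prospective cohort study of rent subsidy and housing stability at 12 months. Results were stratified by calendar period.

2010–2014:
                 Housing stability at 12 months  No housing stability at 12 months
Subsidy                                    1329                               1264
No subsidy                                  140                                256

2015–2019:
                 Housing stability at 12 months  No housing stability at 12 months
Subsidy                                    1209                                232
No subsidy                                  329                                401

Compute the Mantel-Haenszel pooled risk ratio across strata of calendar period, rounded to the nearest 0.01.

RR_MH = Σ(aᵢ·n₀ᵢ/nᵢ) / Σ(cᵢ·n₁ᵢ/nᵢ), with n₁ᵢ = aᵢ+bᵢ (exposed), n₀ᵢ = cᵢ+dᵢ (unexposed), nᵢ = n₁ᵢ+n₀ᵢ.
Stratum 1 (2010–2014): n₁ = 2593, n₀ = 396, n = 2989; a·n₀/n = 1329·396/2989 = 176.0736; c·n₁/n = 140·2593/2989 = 121.4520
Stratum 2 (2015–2019): n₁ = 1441, n₀ = 730, n = 2171; a·n₀/n = 1209·730/2171 = 406.5269; c·n₁/n = 329·1441/2171 = 218.3736
RR_MH = (176.0736 + 406.5269) / (121.4520 + 218.3736) = 582.6005 / 339.8256 = 1.71441

1.71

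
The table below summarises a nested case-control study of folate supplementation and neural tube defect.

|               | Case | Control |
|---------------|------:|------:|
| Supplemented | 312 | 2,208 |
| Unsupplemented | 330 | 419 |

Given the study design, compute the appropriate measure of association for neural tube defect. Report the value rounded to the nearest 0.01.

Cells: a = 312, b = 2208, c = 330, d = 419.
This is a nested case-control study: participants were sampled on outcome status, so risks in the source population cannot be estimated directly — relative risk is not valid here. The odds ratio is the appropriate measure.
OR = (a·d)/(b·c) = (312 × 419) / (2208 × 330) = 130728 / 728640 = 0.17941

0.18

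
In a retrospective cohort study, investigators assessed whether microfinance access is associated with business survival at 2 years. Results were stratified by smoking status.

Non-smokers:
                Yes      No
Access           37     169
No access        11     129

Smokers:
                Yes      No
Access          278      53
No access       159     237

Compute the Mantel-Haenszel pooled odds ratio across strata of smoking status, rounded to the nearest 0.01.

OR_MH = Σ(aᵢdᵢ/nᵢ) / Σ(bᵢcᵢ/nᵢ), where nᵢ is the stratum total.
Stratum 1 (Non-smokers): n = 346; a·d/n = 37·129/346 = 13.7948; b·c/n = 169·11/346 = 5.3728
Stratum 2 (Smokers): n = 727; a·d/n = 278·237/727 = 90.6272; b·c/n = 53·159/727 = 11.5915
OR_MH = (13.7948 + 90.6272) / (5.3728 + 11.5915) = 104.4220 / 16.9643 = 6.15540

6.16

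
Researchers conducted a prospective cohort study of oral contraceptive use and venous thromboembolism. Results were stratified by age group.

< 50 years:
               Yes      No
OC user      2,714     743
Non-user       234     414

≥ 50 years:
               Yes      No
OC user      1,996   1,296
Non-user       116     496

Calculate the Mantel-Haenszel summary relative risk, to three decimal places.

2.514

RR_MH = Σ(aᵢ·n₀ᵢ/nᵢ) / Σ(cᵢ·n₁ᵢ/nᵢ), with n₁ᵢ = aᵢ+bᵢ (exposed), n₀ᵢ = cᵢ+dᵢ (unexposed), nᵢ = n₁ᵢ+n₀ᵢ.
Stratum 1 (< 50 years): n₁ = 3457, n₀ = 648, n = 4105; a·n₀/n = 2714·648/4105 = 428.4219; c·n₁/n = 234·3457/4105 = 197.0616
Stratum 2 (≥ 50 years): n₁ = 3292, n₀ = 612, n = 3904; a·n₀/n = 1996·612/3904 = 312.8975; c·n₁/n = 116·3292/3904 = 97.8156
RR_MH = (428.4219 + 312.8975) / (197.0616 + 97.8156) = 741.3195 / 294.8772 = 2.51399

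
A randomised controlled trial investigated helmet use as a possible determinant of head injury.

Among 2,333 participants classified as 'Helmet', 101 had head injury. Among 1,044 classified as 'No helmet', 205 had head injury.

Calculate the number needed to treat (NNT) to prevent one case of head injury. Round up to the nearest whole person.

Risk in treated group = 101/2333 = 0.04329; risk in control = 205/1044 = 0.19636.
Absolute risk reduction = 0.19636 − 0.04329 = 0.15307
NNT = 1 / ARR = 1 / 0.15307 = 6.533 → round up → 7

7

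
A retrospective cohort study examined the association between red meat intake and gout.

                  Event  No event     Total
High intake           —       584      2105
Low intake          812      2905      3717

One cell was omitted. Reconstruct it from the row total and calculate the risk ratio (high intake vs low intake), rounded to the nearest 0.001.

3.308

The missing cell is in the exposed row: 2105 − 584 = 1521.
So a = 1521, b = 584, c = 812, d = 2905.
RR = [a/(a+b)] / [c/(c+d)] = (1521/2105) / (812/3717) = 0.72257/0.21846 = 3.30761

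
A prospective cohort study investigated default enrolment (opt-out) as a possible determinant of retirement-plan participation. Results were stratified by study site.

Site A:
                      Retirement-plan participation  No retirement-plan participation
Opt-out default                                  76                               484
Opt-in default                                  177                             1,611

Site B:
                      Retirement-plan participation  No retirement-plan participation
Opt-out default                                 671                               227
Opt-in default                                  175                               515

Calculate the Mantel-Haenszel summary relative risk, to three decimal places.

2.475

RR_MH = Σ(aᵢ·n₀ᵢ/nᵢ) / Σ(cᵢ·n₁ᵢ/nᵢ), with n₁ᵢ = aᵢ+bᵢ (exposed), n₀ᵢ = cᵢ+dᵢ (unexposed), nᵢ = n₁ᵢ+n₀ᵢ.
Stratum 1 (Site A): n₁ = 560, n₀ = 1788, n = 2348; a·n₀/n = 76·1788/2348 = 57.8739; c·n₁/n = 177·560/2348 = 42.2147
Stratum 2 (Site B): n₁ = 898, n₀ = 690, n = 1588; a·n₀/n = 671·690/1588 = 291.5554; c·n₁/n = 175·898/1588 = 98.9610
RR_MH = (57.8739 + 291.5554) / (42.2147 + 98.9610) = 349.4294 / 141.1756 = 2.47514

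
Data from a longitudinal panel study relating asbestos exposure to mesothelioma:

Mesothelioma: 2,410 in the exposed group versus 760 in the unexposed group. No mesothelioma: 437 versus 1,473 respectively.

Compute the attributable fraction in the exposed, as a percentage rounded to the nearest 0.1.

59.8

From the description: a = 2410, b = 437, c = 760, d = 1473.
Risk in exposed = 2410/2847 = 0.84651; risk in unexposed = 760/2233 = 0.34035.
RR = 0.84651/0.34035 = 2.48717
AR% = (RR − 1)/RR × 100 = (2.48717 − 1)/2.48717 × 100 = 59.7936%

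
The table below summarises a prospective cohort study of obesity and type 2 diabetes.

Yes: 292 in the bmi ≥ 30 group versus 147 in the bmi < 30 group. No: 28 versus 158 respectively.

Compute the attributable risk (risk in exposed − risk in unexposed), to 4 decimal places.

From the description: a = 292, b = 28, c = 147, d = 158.
Risk in exposed = 292/320 = 0.912500; risk in unexposed = 147/305 = 0.481967.
Risk difference = 0.912500 − 0.481967 = 0.430533

0.4305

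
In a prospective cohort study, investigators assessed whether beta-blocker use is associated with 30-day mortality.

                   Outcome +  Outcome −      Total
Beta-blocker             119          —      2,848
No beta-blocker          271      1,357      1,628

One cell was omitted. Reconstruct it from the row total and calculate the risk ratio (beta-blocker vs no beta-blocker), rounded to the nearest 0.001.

The missing cell is in the exposed row: 2848 − 119 = 2729.
So a = 119, b = 2729, c = 271, d = 1357.
RR = [a/(a+b)] / [c/(c+d)] = (119/2848) / (271/1628) = 0.04178/0.16646 = 0.25101

0.251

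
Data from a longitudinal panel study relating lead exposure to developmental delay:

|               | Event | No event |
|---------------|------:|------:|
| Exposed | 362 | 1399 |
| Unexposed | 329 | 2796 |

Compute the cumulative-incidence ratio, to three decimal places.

Cells: a = 362, b = 1399, c = 329, d = 2796.
Risk in exposed = 362/1761 = 0.20557; risk in unexposed = 329/3125 = 0.10528.
RR = 0.20557 / 0.10528 = 1.95256
The risk among the exposed is 1.95 times that among the unexposed.

1.953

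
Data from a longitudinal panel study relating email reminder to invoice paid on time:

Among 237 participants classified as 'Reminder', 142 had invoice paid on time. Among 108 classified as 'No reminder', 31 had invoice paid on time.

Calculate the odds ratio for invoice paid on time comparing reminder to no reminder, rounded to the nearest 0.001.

3.713

From the description: a = 142, b = 95, c = 31, d = 77.
OR = (a·d)/(b·c) = (142 × 77) / (95 × 31) = 10934 / 2945 = 3.71273
The odds of invoice paid on time are about 3.71 times as high in the reminder group.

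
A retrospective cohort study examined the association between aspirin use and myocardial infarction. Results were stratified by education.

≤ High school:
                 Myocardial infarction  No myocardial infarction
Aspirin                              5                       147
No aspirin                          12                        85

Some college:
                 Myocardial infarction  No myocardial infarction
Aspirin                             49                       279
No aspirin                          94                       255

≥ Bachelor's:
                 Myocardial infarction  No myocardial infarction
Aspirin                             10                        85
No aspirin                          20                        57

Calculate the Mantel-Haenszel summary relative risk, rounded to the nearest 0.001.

RR_MH = Σ(aᵢ·n₀ᵢ/nᵢ) / Σ(cᵢ·n₁ᵢ/nᵢ), with n₁ᵢ = aᵢ+bᵢ (exposed), n₀ᵢ = cᵢ+dᵢ (unexposed), nᵢ = n₁ᵢ+n₀ᵢ.
Stratum 1 (≤ High school): n₁ = 152, n₀ = 97, n = 249; a·n₀/n = 5·97/249 = 1.9478; c·n₁/n = 12·152/249 = 7.3253
Stratum 2 (Some college): n₁ = 328, n₀ = 349, n = 677; a·n₀/n = 49·349/677 = 25.2600; c·n₁/n = 94·328/677 = 45.5421
Stratum 3 (≥ Bachelor's): n₁ = 95, n₀ = 77, n = 172; a·n₀/n = 10·77/172 = 4.4767; c·n₁/n = 20·95/172 = 11.0465
RR_MH = (1.9478 + 25.2600 + 4.4767) / (7.3253 + 45.5421 + 11.0465) = 31.6845 / 63.9139 = 0.49574

0.496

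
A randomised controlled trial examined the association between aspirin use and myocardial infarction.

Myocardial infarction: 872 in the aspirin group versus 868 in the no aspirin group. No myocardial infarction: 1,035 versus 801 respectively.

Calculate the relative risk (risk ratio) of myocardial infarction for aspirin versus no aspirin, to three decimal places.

From the description: a = 872, b = 1035, c = 868, d = 801.
Risk in exposed = 872/1907 = 0.45726; risk in unexposed = 868/1669 = 0.52007.
RR = 0.45726 / 0.52007 = 0.87923
The risk is 12% lower among the exposed than among the unexposed.

0.879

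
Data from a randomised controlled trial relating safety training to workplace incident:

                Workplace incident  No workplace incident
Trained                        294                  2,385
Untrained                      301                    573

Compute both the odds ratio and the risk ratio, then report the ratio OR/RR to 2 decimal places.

Cells: a = 294, b = 2385, c = 301, d = 573.
OR = (294·573)/(2385·301) = 168462/717885 = 0.23466
Risk in exposed = 294/2679 = 0.10974; risk in unexposed = 301/874 = 0.34439; RR = 0.31865
OR/RR = 0.23466 / 0.31865 = 0.73642
The outcome is not rare, so the OR lies further from 1 than the RR.

0.74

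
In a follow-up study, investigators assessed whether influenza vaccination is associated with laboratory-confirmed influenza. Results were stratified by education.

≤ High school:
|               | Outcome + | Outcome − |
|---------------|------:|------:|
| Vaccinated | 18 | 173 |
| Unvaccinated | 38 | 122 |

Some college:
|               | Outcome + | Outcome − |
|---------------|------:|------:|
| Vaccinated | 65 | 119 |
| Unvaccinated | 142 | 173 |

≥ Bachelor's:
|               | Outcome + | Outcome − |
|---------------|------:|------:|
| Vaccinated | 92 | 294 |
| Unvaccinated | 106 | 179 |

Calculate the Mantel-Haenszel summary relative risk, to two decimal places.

0.66

RR_MH = Σ(aᵢ·n₀ᵢ/nᵢ) / Σ(cᵢ·n₁ᵢ/nᵢ), with n₁ᵢ = aᵢ+bᵢ (exposed), n₀ᵢ = cᵢ+dᵢ (unexposed), nᵢ = n₁ᵢ+n₀ᵢ.
Stratum 1 (≤ High school): n₁ = 191, n₀ = 160, n = 351; a·n₀/n = 18·160/351 = 8.2051; c·n₁/n = 38·191/351 = 20.6781
Stratum 2 (Some college): n₁ = 184, n₀ = 315, n = 499; a·n₀/n = 65·315/499 = 41.0321; c·n₁/n = 142·184/499 = 52.3607
Stratum 3 (≥ Bachelor's): n₁ = 386, n₀ = 285, n = 671; a·n₀/n = 92·285/671 = 39.0760; c·n₁/n = 106·386/671 = 60.9776
RR_MH = (8.2051 + 41.0321 + 39.0760) / (20.6781 + 52.3607 + 60.9776) = 88.3132 / 134.0164 = 0.65897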